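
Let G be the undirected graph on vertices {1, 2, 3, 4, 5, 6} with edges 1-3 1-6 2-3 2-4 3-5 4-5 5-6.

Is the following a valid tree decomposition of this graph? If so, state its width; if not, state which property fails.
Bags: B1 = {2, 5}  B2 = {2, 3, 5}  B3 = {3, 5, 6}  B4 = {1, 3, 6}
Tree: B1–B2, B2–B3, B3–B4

A tree decomposition must satisfy three properties: every vertex lies in some bag; for every edge, both endpoints lie together in some bag; and for every vertex, the bags containing it form a connected subtree. Here vertex 4 appears in no bag, so the decomposition is invalid.

No — vertex 4 appears in no bag.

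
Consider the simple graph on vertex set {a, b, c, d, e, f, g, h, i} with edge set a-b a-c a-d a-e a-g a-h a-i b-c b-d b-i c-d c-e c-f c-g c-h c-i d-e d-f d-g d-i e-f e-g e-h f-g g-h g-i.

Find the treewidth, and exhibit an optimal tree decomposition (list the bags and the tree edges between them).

Each bag holds 5 vertices, so the decomposition has width 4, which upper-bounds the treewidth. Conversely, {c, d, e, f, g} is a clique of size 5, and the vertices of any clique must share a bag in every tree decomposition; so some bag has ≥ 5 vertices and tw(G) ≥ 4. Combining the bounds, tw(G) = 4.

Treewidth 4.
Bags: B1 = {a, c, d, e, g}  B2 = {a, c, e, g, h}  B3 = {a, c, d, g, i}  B4 = {a, b, c, d, i}  B5 = {c, d, e, f, g}
Tree: B1–B2, B1–B3, B3–B4, B1–B5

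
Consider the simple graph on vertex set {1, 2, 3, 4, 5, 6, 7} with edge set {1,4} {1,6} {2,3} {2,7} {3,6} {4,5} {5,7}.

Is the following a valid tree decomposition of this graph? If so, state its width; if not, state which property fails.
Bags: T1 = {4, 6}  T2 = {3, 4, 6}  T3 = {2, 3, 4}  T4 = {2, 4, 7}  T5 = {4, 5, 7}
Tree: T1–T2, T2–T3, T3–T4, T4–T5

No — vertex 1 appears in no bag.

A tree decomposition must satisfy three properties: every vertex lies in some bag; for every edge, both endpoints lie together in some bag; and for every vertex, the bags containing it form a connected subtree. Here vertex 1 appears in no bag, so the decomposition is invalid.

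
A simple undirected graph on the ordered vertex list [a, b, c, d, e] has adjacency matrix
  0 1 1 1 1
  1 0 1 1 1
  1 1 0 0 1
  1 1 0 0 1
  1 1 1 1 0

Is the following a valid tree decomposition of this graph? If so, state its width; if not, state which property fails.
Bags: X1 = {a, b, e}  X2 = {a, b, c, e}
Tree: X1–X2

No — vertex d appears in no bag.

A tree decomposition must satisfy three properties: every vertex lies in some bag; for every edge, both endpoints lie together in some bag; and for every vertex, the bags containing it form a connected subtree. Here vertex d appears in no bag, so the decomposition is invalid.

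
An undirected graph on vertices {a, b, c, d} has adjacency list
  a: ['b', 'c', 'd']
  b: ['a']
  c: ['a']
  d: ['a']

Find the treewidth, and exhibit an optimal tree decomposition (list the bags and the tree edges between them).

Treewidth 1.
One optimal decomposition is:
Bags: B1 = {a, d}  B2 = {a, c}  B3 = {a, b}
Tree: B1–B2, B1–B3

Every bag has size at most 2, so the width is 2 − 1 = 1 and tw(G) ≤ 1. Any graph with an edge has treewidth ≥ 1, and G has the edge d–a. Therefore the treewidth is 1.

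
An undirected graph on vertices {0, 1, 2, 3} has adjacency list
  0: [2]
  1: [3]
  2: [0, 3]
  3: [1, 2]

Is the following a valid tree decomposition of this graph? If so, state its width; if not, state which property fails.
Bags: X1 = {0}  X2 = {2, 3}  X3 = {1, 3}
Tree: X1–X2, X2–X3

No — edge (2,0) lies in no bag.

A tree decomposition must satisfy three properties: every vertex lies in some bag; for every edge, both endpoints lie together in some bag; and for every vertex, the bags containing it form a connected subtree. Here edge (2,0) lies in no bag, so the decomposition is invalid.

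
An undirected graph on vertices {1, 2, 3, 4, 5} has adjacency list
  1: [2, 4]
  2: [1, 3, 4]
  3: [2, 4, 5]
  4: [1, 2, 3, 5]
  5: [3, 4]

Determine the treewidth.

A width-2 tree decomposition is:
Bags: B1 = {1, 2, 4}  B2 = {2, 3, 4}  B3 = {3, 4, 5}
Tree: B1–B2, B2–B3
Every bag has size at most 3, so the width is 3 − 1 = 2 and tw(G) ≤ 2. For the lower bound, the 3 vertices {1, 2, 4} are pairwise adjacent, and any tree decomposition puts a clique entirely inside one bag — forcing width ≥ 2. Hence tw(G) = 2 exactly.

2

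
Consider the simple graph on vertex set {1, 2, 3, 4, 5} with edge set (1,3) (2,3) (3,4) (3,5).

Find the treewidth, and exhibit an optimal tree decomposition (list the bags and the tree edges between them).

Every bag has size at most 2, so the width is 2 − 1 = 1 and tw(G) ≤ 1. G has an edge, so its treewidth is at least 1. The upper and lower bounds meet at 1, so that is the treewidth.

Treewidth 1.
One optimal decomposition is:
Bags: B1 = {1, 3}  B2 = {3, 5}  B3 = {2, 3}  B4 = {3, 4}
Tree: B1–B2, B2–B3, B2–B4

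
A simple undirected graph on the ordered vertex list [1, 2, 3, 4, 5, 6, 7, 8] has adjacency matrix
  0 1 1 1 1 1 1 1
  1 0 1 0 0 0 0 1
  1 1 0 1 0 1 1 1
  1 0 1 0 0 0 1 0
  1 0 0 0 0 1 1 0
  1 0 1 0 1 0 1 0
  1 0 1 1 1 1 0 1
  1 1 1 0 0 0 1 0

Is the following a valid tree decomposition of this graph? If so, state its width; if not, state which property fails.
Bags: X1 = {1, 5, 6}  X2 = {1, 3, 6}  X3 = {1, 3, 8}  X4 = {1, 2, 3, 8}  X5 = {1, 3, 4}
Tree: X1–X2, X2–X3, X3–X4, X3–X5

No — vertex 7 appears in no bag.

A tree decomposition must satisfy three properties: every vertex lies in some bag; for every edge, both endpoints lie together in some bag; and for every vertex, the bags containing it form a connected subtree. Here vertex 7 appears in no bag, so the decomposition is invalid.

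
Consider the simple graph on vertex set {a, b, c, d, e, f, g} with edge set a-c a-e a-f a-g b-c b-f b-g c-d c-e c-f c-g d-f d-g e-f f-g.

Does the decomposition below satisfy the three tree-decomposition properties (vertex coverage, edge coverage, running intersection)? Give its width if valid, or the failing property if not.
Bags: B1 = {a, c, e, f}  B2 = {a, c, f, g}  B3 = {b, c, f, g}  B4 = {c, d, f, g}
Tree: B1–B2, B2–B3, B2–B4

Checking the three conditions: (i) the bags cover all of {a, b, c, d, e, f, g}; (ii) for each edge, some bag contains both endpoints; (iii) the bags containing any fixed vertex form a subtree. All hold, so the decomposition is valid with width 4 − 1 = 3.

Yes; width 3.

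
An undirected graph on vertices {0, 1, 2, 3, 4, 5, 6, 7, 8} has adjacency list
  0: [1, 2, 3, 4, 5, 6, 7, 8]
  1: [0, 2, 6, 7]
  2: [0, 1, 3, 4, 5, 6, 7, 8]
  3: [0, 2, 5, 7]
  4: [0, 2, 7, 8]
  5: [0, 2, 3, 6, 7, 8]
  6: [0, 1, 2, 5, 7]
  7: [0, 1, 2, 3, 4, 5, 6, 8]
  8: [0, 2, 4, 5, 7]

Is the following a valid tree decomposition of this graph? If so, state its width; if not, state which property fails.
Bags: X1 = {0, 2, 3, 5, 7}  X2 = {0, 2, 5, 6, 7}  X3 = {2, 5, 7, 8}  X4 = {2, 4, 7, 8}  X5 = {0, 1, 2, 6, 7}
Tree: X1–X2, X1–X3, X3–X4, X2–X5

A tree decomposition must satisfy three properties: every vertex lies in some bag; for every edge, both endpoints lie together in some bag; and for every vertex, the bags containing it form a connected subtree. Here edge (0,8) lies in no bag, so the decomposition is invalid.

No — edge (0,8) lies in no bag.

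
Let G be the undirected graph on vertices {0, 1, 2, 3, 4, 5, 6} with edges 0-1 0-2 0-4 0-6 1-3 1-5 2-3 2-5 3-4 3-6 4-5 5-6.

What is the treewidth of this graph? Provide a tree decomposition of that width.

Each bag holds 4 vertices, so the decomposition has width 3, which upper-bounds the treewidth. For the lower bound: the 4 vertex sets {0,2}, {3,4}, {5}, {1} are disjoint, each induces a connected subgraph, and every pair is joined by at least one edge of G. Contracting each set to a single vertex therefore yields K_{4} as a minor, and since treewidth is minor-monotone, tw(G) ≥ tw(K_{4}) = 3. Therefore the treewidth is 3.

Treewidth 3.
Bags: B1 = {0, 2, 3, 5}  B2 = {0, 3, 4, 5}  B3 = {0, 1, 3, 5}  B4 = {0, 3, 5, 6}
Tree: B1–B2, B2–B3, B3–B4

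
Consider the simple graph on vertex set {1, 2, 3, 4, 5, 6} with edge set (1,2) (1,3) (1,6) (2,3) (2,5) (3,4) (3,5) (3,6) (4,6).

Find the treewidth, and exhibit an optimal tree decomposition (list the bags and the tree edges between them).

Each bag holds 3 vertices, so the decomposition has width 2, which upper-bounds the treewidth. For the lower bound, the 3 vertices {1, 2, 3} are pairwise adjacent, and any tree decomposition puts a clique entirely inside one bag — forcing width ≥ 2. Combining the bounds, tw(G) = 2.

Treewidth 2.
Bags: B1 = {1, 3, 6}  B2 = {1, 2, 3}  B3 = {2, 3, 5}  B4 = {3, 4, 6}
Tree: B1–B2, B2–B3, B1–B4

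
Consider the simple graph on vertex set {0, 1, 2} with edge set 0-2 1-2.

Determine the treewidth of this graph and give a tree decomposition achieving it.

Treewidth 1.
One such decomposition:
Bags: B1 = {0, 2}  B2 = {1, 2}
Tree: B1–B2

Every bag has size at most 2, so the width is 2 − 1 = 1 and tw(G) ≤ 1. Since G has at least one edge (e.g. 2–0), it is not an edgeless graph, so tw(G) ≥ 1. Combining the bounds, tw(G) = 1.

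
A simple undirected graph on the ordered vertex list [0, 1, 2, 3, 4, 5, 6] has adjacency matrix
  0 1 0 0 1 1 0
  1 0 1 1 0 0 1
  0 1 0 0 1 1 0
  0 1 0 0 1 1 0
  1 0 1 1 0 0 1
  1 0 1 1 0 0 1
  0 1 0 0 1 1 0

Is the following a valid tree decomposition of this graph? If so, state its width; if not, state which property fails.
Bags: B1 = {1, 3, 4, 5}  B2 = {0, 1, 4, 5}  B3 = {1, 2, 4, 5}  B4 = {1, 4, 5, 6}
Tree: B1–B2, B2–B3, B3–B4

Yes; width 3.

Vertex coverage: the bags together contain {0, 1, 2, 3, 4, 5, 6}, the full vertex set. Edge coverage: each edge of G has both endpoints in at least one bag. Running intersection: for every vertex, the bags containing it form a connected subtree. All three properties hold, so this is a valid tree decomposition of width max|bag| − 1 = 3, and hence tw(G) ≤ 3.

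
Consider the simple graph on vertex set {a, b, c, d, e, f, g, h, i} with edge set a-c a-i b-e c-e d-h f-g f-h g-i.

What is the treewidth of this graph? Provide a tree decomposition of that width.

The largest bag has 2 vertices, giving width 1; this decomposition certifies tw(G) ≤ 1. G has an edge, so its treewidth is at least 1. Therefore the treewidth is 1.

Treewidth 1.
One optimal decomposition is:
Bags: B1 = {d, h}  B2 = {f, h}  B3 = {f, g}  B4 = {g, i}  B5 = {a, i}  B6 = {a, c}  B7 = {c, e}  B8 = {b, e}
Tree: B1–B2, B2–B3, B3–B4, B4–B5, B5–B6, B6–B7, B7–B8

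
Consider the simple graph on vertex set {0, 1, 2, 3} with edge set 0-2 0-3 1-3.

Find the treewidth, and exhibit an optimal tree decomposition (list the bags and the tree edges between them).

The largest bag has 2 vertices, giving width 1; this decomposition certifies tw(G) ≤ 1. Since G has at least one edge (e.g. 0–3), it is not an edgeless graph, so tw(G) ≥ 1. Hence tw(G) = 1 exactly.

Treewidth 1.
One such decomposition:
Bags: B1 = {0, 3}  B2 = {0, 2}  B3 = {1, 3}
Tree: B1–B2, B1–B3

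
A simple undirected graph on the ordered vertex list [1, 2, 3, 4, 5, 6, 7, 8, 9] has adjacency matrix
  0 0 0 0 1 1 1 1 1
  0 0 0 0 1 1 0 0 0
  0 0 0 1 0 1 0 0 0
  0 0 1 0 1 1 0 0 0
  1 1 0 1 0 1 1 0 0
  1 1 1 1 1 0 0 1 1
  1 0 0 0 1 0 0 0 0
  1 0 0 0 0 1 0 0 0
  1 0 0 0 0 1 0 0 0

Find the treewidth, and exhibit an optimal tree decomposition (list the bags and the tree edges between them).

Treewidth 2.
Bags: B1 = {1, 6, 8}  B2 = {1, 5, 6}  B3 = {1, 5, 7}  B4 = {2, 5, 6}  B5 = {4, 5, 6}  B6 = {1, 6, 9}  B7 = {3, 4, 6}
Tree: B1–B2, B2–B3, B2–B4, B4–B5, B1–B6, B5–B7

Each bag holds 3 vertices, so the decomposition has width 2, which upper-bounds the treewidth. For the lower bound, the 3 vertices {1, 6, 8} are pairwise adjacent, and any tree decomposition puts a clique entirely inside one bag — forcing width ≥ 2. Hence tw(G) = 2 exactly.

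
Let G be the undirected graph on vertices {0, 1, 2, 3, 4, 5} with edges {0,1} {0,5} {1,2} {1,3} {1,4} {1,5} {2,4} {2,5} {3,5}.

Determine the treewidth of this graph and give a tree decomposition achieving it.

Each bag holds 3 vertices, so the decomposition has width 2, which upper-bounds the treewidth. Conversely, {1, 2, 4} is a clique of size 3, and the vertices of any clique must share a bag in every tree decomposition; so some bag has ≥ 3 vertices and tw(G) ≥ 2. Hence tw(G) = 2 exactly.

Treewidth 2.
One optimal decomposition is:
Bags: B1 = {0, 1, 5}  B2 = {1, 2, 5}  B3 = {1, 2, 4}  B4 = {1, 3, 5}
Tree: B1–B2, B2–B3, B2–B4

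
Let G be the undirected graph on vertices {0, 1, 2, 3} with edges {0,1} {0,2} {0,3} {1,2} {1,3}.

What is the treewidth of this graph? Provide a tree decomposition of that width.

The largest bag has 3 vertices, giving width 2; this decomposition certifies tw(G) ≤ 2. On the other hand G contains the 3-clique {0, 1, 2}. A clique must lie in a single bag of any decomposition, so no decomposition can have width below 2. Combining the bounds, tw(G) = 2.

Treewidth 2.
One such decomposition:
Bags: B1 = {0, 1, 3}  B2 = {0, 1, 2}
Tree: B1–B2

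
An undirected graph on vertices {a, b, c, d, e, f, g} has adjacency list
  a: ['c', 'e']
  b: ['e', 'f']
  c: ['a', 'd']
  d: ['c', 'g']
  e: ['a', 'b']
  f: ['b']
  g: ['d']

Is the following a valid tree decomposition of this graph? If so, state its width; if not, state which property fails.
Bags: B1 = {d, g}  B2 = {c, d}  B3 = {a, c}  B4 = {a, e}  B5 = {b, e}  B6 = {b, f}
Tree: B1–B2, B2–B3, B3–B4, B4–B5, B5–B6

Every vertex of G appears in some bag (union = {a, b, c, d, e, f, g}); every edge is covered by a bag; and for each vertex v the set of bags containing v is connected in the bag tree. The decomposition is therefore valid. The largest bag has 2 vertices, so the width is 1.

Yes; width 1.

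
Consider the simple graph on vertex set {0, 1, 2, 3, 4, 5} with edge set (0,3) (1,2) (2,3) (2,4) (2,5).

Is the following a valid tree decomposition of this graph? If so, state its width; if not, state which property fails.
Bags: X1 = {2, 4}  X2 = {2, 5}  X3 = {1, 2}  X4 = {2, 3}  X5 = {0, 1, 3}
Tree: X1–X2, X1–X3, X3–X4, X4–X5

No — bags containing vertex 1 are not connected in the tree.

A tree decomposition must satisfy three properties: every vertex lies in some bag; for every edge, both endpoints lie together in some bag; and for every vertex, the bags containing it form a connected subtree. Here bags containing vertex 1 are not connected in the tree, so the decomposition is invalid.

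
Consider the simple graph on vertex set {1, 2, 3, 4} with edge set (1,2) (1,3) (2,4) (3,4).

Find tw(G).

2

A width-2 tree decomposition is:
Bags: B1 = {1, 2, 3}  B2 = {2, 3, 4}
Tree: B1–B2
The largest bag has 3 vertices, giving width 2; this decomposition certifies tw(G) ≤ 2. The edges 3–1–2–4–3 form a cycle, so G is not a tree and its treewidth is at least 2. Combining the bounds, tw(G) = 2.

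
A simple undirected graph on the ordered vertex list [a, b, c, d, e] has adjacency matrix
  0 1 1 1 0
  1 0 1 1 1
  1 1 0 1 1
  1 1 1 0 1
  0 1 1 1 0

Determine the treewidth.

A width-3 tree decomposition is:
Bags: B1 = {b, c, d, e}  B2 = {a, b, c, d}
Tree: B1–B2
Every bag has size at most 4, so the width is 4 − 1 = 3 and tw(G) ≤ 3. On the other hand G contains the 4-clique {b, c, d, e}. A clique must lie in a single bag of any decomposition, so no decomposition can have width below 3. Hence tw(G) = 3 exactly.

3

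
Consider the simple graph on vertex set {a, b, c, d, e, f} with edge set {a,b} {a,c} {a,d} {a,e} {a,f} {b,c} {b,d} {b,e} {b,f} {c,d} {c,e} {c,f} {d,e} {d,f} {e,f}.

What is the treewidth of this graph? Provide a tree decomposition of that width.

A single bag containing all 6 vertices is trivially a valid decomposition of width 5. For the lower bound, the 6 vertices {a, b, c, d, e, f} are pairwise adjacent, and any tree decomposition puts a clique entirely inside one bag — forcing width ≥ 5. Hence tw(G) = 5 exactly.

Treewidth 5.
One optimal decomposition is:
Bags: B1 = {a, b, c, d, e, f}
Tree: (single bag)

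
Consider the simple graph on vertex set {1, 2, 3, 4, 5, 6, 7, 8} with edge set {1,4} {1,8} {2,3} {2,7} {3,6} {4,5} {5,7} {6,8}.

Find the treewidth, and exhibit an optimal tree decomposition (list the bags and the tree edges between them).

Treewidth 2.
One optimal decomposition is:
Bags: B1 = {2, 3, 7}  B2 = {3, 6, 7}  B3 = {6, 7, 8}  B4 = {1, 7, 8}  B5 = {1, 4, 7}  B6 = {4, 5, 7}
Tree: B1–B2, B2–B3, B3–B4, B4–B5, B5–B6

Every bag has size at most 3, so the width is 3 − 1 = 2 and tw(G) ≤ 2. The edges 7–2–3–6–8–1–4–5–7 form a cycle, so G is not a tree and its treewidth is at least 2. Hence tw(G) = 2 exactly.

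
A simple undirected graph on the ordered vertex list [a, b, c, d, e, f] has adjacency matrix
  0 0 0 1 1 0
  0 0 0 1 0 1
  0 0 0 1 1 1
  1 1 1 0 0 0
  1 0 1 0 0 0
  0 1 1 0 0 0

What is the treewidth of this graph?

2

A width-2 tree decomposition is:
Bags: B1 = {a, c, e}  B2 = {a, c, d}  B3 = {c, d, f}  B4 = {b, d, f}
Tree: B1–B2, B2–B3, B3–B4
Each bag holds 3 vertices, so the decomposition has width 2, which upper-bounds the treewidth. For the lower bound, G contains the cycle e–a–d–c–e, so G is not a forest; only forests have treewidth ≤ 1, hence tw(G) ≥ 2. Therefore the treewidth is 2.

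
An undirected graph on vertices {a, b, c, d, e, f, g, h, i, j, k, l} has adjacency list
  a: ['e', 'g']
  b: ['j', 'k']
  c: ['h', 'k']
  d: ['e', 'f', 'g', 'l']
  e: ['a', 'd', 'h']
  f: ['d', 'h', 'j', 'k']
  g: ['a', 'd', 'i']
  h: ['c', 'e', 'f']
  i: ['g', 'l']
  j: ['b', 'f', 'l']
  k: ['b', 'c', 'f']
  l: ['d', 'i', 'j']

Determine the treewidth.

A width-3 tree decomposition is:
Bags: B1 = {a, g, i, l}  B2 = {a, d, g, l}  B3 = {a, d, e, l}  B4 = {d, e, j, l}  B5 = {d, e, f, j}  B6 = {e, f, h, j}  B7 = {b, f, h, j}  B8 = {b, f, h, k}  B9 = {b, c, h, k}
Tree: B1–B2, B2–B3, B3–B4, B4–B5, B5–B6, B6–B7, B7–B8, B8–B9
The largest bag has 4 vertices, giving width 3; this decomposition certifies tw(G) ≤ 3. For the lower bound: the 4 vertex sets {a,g,i}, {l}, {d}, {e,f,h,j} are disjoint, each induces a connected subgraph, and every pair is joined by at least one edge of G. Contracting each set to a single vertex therefore yields K_{4} as a minor, and since treewidth is minor-monotone, tw(G) ≥ tw(K_{4}) = 3. The upper and lower bounds meet at 3, so that is the treewidth.

3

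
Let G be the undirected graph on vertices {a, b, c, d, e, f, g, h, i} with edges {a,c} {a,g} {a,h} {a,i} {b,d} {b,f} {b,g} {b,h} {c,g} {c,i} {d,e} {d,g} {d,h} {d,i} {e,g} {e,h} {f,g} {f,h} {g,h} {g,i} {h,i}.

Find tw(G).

3

A width-3 tree decomposition is:
Bags: B1 = {b, d, g, h}  B2 = {d, g, h, i}  B3 = {d, e, g, h}  B4 = {b, f, g, h}  B5 = {a, g, h, i}  B6 = {a, c, g, i}
Tree: B1–B2, B1–B3, B1–B4, B2–B5, B5–B6
The largest bag has 4 vertices, giving width 3; this decomposition certifies tw(G) ≤ 3. Conversely, {d, e, g, h} is a clique of size 4, and the vertices of any clique must share a bag in every tree decomposition; so some bag has ≥ 4 vertices and tw(G) ≥ 3. The upper and lower bounds meet at 3, so that is the treewidth.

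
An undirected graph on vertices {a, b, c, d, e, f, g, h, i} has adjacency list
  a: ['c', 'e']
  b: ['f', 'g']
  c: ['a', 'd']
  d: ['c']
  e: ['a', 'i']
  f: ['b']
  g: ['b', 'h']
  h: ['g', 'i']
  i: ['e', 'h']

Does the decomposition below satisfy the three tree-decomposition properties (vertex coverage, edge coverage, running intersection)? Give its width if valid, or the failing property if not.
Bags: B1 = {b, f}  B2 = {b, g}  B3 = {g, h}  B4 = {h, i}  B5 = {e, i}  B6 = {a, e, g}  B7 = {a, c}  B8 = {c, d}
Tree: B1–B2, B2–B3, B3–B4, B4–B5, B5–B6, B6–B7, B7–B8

A tree decomposition must satisfy three properties: every vertex lies in some bag; for every edge, both endpoints lie together in some bag; and for every vertex, the bags containing it form a connected subtree. Here bags containing vertex g are not connected in the tree, so the decomposition is invalid.

No — bags containing vertex g are not connected in the tree.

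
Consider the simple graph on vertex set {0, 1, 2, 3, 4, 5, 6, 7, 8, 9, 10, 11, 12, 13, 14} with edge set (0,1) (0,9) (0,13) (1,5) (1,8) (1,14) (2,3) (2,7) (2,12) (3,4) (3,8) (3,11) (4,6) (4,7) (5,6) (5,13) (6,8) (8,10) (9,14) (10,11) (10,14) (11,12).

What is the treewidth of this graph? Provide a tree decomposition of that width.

Each bag holds 4 vertices, so the decomposition has width 3, which upper-bounds the treewidth. For the lower bound: the 4 vertex sets {0,9,13}, {5}, {1}, {6,8,10,14} are disjoint, each induces a connected subgraph, and every pair is joined by at least one edge of G. Contracting each set to a single vertex therefore yields K_{4} as a minor, and since treewidth is minor-monotone, tw(G) ≥ tw(K_{4}) = 3. Hence tw(G) = 3 exactly.

Treewidth 3.
Bags: B1 = {0, 5, 9, 13}  B2 = {0, 1, 5, 9}  B3 = {1, 5, 9, 14}  B4 = {1, 5, 6, 14}  B5 = {1, 6, 8, 14}  B6 = {6, 8, 10, 14}  B7 = {4, 6, 8, 10}  B8 = {3, 4, 8, 10}  B9 = {3, 4, 10, 11}  B10 = {3, 4, 7, 11}  B11 = {2, 3, 7, 11}  B12 = {2, 7, 11, 12}
Tree: B1–B2, B2–B3, B3–B4, B4–B5, B5–B6, B6–B7, B7–B8, B8–B9, B9–B10, B10–B11, B11–B12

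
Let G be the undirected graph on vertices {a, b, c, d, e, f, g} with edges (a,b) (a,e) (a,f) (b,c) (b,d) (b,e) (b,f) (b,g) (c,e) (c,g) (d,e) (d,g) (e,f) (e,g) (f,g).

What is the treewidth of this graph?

A width-3 tree decomposition is:
Bags: B1 = {b, e, f, g}  B2 = {b, c, e, g}  B3 = {b, d, e, g}  B4 = {a, b, e, f}
Tree: B1–B2, B1–B3, B1–B4
Every bag has size at most 4, so the width is 4 − 1 = 3 and tw(G) ≤ 3. On the other hand G contains the 4-clique {b, d, e, g}. A clique must lie in a single bag of any decomposition, so no decomposition can have width below 3. The upper and lower bounds meet at 3, so that is the treewidth.

3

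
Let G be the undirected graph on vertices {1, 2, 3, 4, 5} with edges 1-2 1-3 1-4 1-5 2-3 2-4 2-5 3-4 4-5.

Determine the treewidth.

A width-3 tree decomposition is:
Bags: B1 = {1, 2, 4, 5}  B2 = {1, 2, 3, 4}
Tree: B1–B2
Each bag holds 4 vertices, so the decomposition has width 3, which upper-bounds the treewidth. On the other hand G contains the 4-clique {1, 2, 3, 4}. A clique must lie in a single bag of any decomposition, so no decomposition can have width below 3. Therefore the treewidth is 3.

3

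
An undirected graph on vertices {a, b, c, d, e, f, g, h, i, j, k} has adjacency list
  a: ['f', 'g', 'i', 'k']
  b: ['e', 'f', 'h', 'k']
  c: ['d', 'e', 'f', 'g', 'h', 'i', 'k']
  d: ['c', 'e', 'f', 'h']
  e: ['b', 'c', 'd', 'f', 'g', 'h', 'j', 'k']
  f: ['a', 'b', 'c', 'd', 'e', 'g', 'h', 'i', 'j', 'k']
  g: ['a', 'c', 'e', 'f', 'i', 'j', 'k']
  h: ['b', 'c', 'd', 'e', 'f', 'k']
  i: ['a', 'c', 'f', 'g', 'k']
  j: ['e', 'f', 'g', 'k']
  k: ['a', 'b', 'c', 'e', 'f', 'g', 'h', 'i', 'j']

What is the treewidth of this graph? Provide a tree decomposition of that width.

Treewidth 4.
One optimal decomposition is:
Bags: B1 = {c, f, g, i, k}  B2 = {c, e, f, g, k}  B3 = {c, e, f, h, k}  B4 = {e, f, g, j, k}  B5 = {c, d, e, f, h}  B6 = {b, e, f, h, k}  B7 = {a, f, g, i, k}
Tree: B1–B2, B2–B3, B2–B4, B3–B5, B3–B6, B1–B7

The largest bag has 5 vertices, giving width 4; this decomposition certifies tw(G) ≤ 4. On the other hand G contains the 5-clique {c, d, e, f, h}. A clique must lie in a single bag of any decomposition, so no decomposition can have width below 4. The upper and lower bounds meet at 4, so that is the treewidth.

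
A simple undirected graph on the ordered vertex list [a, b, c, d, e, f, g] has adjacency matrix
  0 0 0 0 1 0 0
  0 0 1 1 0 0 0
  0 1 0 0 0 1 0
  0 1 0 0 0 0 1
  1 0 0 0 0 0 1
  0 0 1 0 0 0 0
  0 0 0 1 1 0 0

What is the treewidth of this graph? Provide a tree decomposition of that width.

The largest bag has 2 vertices, giving width 1; this decomposition certifies tw(G) ≤ 1. Any graph with an edge has treewidth ≥ 1, and G has the edge f–c. Hence tw(G) = 1 exactly.

Treewidth 1.
Bags: B1 = {c, f}  B2 = {b, c}  B3 = {b, d}  B4 = {d, g}  B5 = {e, g}  B6 = {a, e}
Tree: B1–B2, B2–B3, B3–B4, B4–B5, B5–B6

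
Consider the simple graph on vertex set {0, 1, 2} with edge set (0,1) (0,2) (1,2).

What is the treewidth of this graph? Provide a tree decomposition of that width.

A single bag containing all 3 vertices is trivially a valid decomposition of width 2. For the lower bound, the 3 vertices {0, 1, 2} are pairwise adjacent, and any tree decomposition puts a clique entirely inside one bag — forcing width ≥ 2. Hence tw(G) = 2 exactly.

Treewidth 2.
One such decomposition:
Bags: B1 = {0, 1, 2}
Tree: (single bag)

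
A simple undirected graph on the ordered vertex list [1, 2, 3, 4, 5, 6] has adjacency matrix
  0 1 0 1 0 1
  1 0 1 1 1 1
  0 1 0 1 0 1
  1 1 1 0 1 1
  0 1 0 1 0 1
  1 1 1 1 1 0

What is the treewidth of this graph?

A width-3 tree decomposition is:
Bags: B1 = {1, 2, 4, 6}  B2 = {2, 4, 5, 6}  B3 = {2, 3, 4, 6}
Tree: B1–B2, B2–B3
The largest bag has 4 vertices, giving width 3; this decomposition certifies tw(G) ≤ 3. Conversely, {1, 2, 4, 6} is a clique of size 4, and the vertices of any clique must share a bag in every tree decomposition; so some bag has ≥ 4 vertices and tw(G) ≥ 3. Combining the bounds, tw(G) = 3.

3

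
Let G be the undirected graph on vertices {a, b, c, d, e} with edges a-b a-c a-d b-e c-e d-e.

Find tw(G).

2

A width-2 tree decomposition is:
Bags: B1 = {a, b, e}  B2 = {a, d, e}  B3 = {a, c, e}
Tree: B1–B2, B2–B3
The largest bag has 3 vertices, giving width 2; this decomposition certifies tw(G) ≤ 2. For the lower bound, G contains the cycle b–a–d–e–b, so G is not a forest; only forests have treewidth ≤ 1, hence tw(G) ≥ 2. Therefore the treewidth is 2.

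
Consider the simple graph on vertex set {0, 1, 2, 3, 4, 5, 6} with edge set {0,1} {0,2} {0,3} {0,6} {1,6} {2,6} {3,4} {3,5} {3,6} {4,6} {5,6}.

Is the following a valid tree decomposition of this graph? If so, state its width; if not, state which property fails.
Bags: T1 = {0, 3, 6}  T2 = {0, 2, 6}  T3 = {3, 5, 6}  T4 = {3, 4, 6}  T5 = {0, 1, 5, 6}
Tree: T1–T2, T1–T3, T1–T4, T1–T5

No — bags containing vertex 5 are not connected in the tree.

A tree decomposition must satisfy three properties: every vertex lies in some bag; for every edge, both endpoints lie together in some bag; and for every vertex, the bags containing it form a connected subtree. Here bags containing vertex 5 are not connected in the tree, so the decomposition is invalid.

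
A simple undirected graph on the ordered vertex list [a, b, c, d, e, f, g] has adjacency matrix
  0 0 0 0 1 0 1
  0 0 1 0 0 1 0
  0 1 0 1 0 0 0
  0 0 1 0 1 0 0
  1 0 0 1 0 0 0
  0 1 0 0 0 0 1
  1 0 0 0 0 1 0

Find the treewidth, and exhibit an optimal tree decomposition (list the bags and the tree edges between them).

Each bag holds 3 vertices, so the decomposition has width 2, which upper-bounds the treewidth. Since a–g–f–b–c–d–e–a is a cycle in G, G is not acyclic. Forests are exactly the graphs of treewidth ≤ 1, so tw(G) ≥ 2. Therefore the treewidth is 2.

Treewidth 2.
One such decomposition:
Bags: B1 = {a, f, g}  B2 = {a, b, f}  B3 = {a, b, c}  B4 = {a, c, d}  B5 = {a, d, e}
Tree: B1–B2, B2–B3, B3–B4, B4–B5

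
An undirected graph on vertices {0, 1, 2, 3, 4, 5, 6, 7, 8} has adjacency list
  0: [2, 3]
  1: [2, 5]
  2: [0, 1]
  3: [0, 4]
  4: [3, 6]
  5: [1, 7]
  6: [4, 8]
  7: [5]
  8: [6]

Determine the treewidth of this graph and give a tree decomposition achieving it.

Treewidth 1.
Bags: B1 = {5, 7}  B2 = {1, 5}  B3 = {1, 2}  B4 = {0, 2}  B5 = {0, 3}  B6 = {3, 4}  B7 = {4, 6}  B8 = {6, 8}
Tree: B1–B2, B2–B3, B3–B4, B4–B5, B5–B6, B6–B7, B7–B8

The largest bag has 2 vertices, giving width 1; this decomposition certifies tw(G) ≤ 1. G has an edge, so its treewidth is at least 1. Therefore the treewidth is 1.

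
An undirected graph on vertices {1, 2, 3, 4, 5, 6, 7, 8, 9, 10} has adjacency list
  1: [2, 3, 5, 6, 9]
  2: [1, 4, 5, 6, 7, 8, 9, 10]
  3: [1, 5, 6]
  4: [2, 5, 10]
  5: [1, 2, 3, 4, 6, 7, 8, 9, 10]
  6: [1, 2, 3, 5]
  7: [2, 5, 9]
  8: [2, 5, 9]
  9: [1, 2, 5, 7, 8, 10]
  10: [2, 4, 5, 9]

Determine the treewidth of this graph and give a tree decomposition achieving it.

Each bag holds 4 vertices, so the decomposition has width 3, which upper-bounds the treewidth. Conversely, {2, 5, 8, 9} is a clique of size 4, and the vertices of any clique must share a bag in every tree decomposition; so some bag has ≥ 4 vertices and tw(G) ≥ 3. Therefore the treewidth is 3.

Treewidth 3.
One optimal decomposition is:
Bags: B1 = {1, 2, 5, 9}  B2 = {1, 2, 5, 6}  B3 = {2, 5, 8, 9}  B4 = {2, 5, 9, 10}  B5 = {1, 3, 5, 6}  B6 = {2, 4, 5, 10}  B7 = {2, 5, 7, 9}
Tree: B1–B2, B1–B3, B3–B4, B2–B5, B4–B6, B3–B7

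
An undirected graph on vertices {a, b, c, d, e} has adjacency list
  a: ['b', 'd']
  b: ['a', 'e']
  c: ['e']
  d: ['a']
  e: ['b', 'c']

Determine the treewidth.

1

A width-1 tree decomposition is:
Bags: B1 = {a, d}  B2 = {a, b}  B3 = {b, e}  B4 = {c, e}
Tree: B1–B2, B2–B3, B3–B4
The largest bag has 2 vertices, giving width 1; this decomposition certifies tw(G) ≤ 1. Any graph with an edge has treewidth ≥ 1, and G has the edge d–a. Combining the bounds, tw(G) = 1.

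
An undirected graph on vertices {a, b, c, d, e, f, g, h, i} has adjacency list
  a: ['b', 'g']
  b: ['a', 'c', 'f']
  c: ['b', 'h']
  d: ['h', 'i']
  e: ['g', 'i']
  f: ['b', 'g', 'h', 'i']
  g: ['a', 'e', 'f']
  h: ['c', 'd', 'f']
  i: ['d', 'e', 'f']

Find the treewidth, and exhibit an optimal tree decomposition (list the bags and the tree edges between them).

The largest bag has 4 vertices, giving width 3; this decomposition certifies tw(G) ≤ 3. For the lower bound: the 4 vertex sets {c,d,h}, {b}, {f}, {a,e,g,i} are disjoint, each induces a connected subgraph, and every pair is joined by at least one edge of G. Contracting each set to a single vertex therefore yields K_{4} as a minor, and since treewidth is minor-monotone, tw(G) ≥ tw(K_{4}) = 3. The upper and lower bounds meet at 3, so that is the treewidth.

Treewidth 3.
One such decomposition:
Bags: B1 = {b, c, d, h}  B2 = {b, d, f, h}  B3 = {b, d, f, i}  B4 = {a, b, f, i}  B5 = {a, f, g, i}  B6 = {a, e, g, i}
Tree: B1–B2, B2–B3, B3–B4, B4–B5, B5–B6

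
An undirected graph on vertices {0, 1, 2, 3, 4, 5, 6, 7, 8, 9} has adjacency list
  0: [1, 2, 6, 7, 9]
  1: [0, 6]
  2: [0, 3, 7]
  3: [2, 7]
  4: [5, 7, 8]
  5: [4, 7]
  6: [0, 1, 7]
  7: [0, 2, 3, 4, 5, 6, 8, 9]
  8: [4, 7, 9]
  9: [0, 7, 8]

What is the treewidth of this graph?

2

A width-2 tree decomposition is:
Bags: B1 = {7, 8, 9}  B2 = {4, 7, 8}  B3 = {0, 7, 9}  B4 = {0, 2, 7}  B5 = {0, 6, 7}  B6 = {4, 5, 7}  B7 = {0, 1, 6}  B8 = {2, 3, 7}
Tree: B1–B2, B1–B3, B3–B4, B4–B5, B2–B6, B5–B7, B4–B8
The largest bag has 3 vertices, giving width 2; this decomposition certifies tw(G) ≤ 2. For the lower bound, the 3 vertices {0, 1, 6} are pairwise adjacent, and any tree decomposition puts a clique entirely inside one bag — forcing width ≥ 2. Therefore the treewidth is 2.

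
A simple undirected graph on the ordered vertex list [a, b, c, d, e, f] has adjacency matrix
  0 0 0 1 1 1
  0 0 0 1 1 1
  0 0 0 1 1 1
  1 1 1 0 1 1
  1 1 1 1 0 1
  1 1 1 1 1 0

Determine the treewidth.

3

A width-3 tree decomposition is:
Bags: B1 = {a, d, e, f}  B2 = {c, d, e, f}  B3 = {b, d, e, f}
Tree: B1–B2, B2–B3
Each bag holds 4 vertices, so the decomposition has width 3, which upper-bounds the treewidth. For the lower bound, the 4 vertices {c, d, e, f} are pairwise adjacent, and any tree decomposition puts a clique entirely inside one bag — forcing width ≥ 3. The upper and lower bounds meet at 3, so that is the treewidth.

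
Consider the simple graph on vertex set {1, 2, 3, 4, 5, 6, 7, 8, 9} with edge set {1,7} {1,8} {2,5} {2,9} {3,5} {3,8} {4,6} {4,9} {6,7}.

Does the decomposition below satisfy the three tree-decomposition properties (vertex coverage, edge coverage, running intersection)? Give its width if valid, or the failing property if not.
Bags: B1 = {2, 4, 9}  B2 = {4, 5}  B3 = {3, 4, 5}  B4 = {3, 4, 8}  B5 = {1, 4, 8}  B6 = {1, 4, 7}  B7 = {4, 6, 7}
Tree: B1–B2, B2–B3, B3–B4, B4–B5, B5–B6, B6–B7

No — edge (2,5) lies in no bag.

A tree decomposition must satisfy three properties: every vertex lies in some bag; for every edge, both endpoints lie together in some bag; and for every vertex, the bags containing it form a connected subtree. Here edge (2,5) lies in no bag, so the decomposition is invalid.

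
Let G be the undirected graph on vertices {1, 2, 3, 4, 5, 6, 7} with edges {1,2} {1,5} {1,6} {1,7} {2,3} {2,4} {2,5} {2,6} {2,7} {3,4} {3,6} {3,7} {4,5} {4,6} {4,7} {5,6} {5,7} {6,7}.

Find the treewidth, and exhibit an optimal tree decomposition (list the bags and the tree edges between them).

Treewidth 4.
One such decomposition:
Bags: B1 = {2, 3, 4, 6, 7}  B2 = {2, 4, 5, 6, 7}  B3 = {1, 2, 5, 6, 7}
Tree: B1–B2, B2–B3

Each bag holds 5 vertices, so the decomposition has width 4, which upper-bounds the treewidth. For the lower bound, the 5 vertices {1, 2, 5, 6, 7} are pairwise adjacent, and any tree decomposition puts a clique entirely inside one bag — forcing width ≥ 4. Hence tw(G) = 4 exactly.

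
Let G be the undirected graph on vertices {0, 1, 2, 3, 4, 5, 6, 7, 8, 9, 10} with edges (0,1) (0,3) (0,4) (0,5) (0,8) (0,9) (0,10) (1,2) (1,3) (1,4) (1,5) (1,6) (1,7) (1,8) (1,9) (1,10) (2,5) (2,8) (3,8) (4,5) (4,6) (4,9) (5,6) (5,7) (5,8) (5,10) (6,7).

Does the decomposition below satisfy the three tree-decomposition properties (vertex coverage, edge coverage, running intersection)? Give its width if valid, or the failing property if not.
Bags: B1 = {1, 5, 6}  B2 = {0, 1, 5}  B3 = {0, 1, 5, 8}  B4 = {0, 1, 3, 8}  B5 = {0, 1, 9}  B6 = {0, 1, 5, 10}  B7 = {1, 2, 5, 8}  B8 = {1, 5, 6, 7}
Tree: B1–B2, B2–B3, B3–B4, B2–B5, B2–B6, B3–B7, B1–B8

No — vertex 4 appears in no bag.

A tree decomposition must satisfy three properties: every vertex lies in some bag; for every edge, both endpoints lie together in some bag; and for every vertex, the bags containing it form a connected subtree. Here vertex 4 appears in no bag, so the decomposition is invalid.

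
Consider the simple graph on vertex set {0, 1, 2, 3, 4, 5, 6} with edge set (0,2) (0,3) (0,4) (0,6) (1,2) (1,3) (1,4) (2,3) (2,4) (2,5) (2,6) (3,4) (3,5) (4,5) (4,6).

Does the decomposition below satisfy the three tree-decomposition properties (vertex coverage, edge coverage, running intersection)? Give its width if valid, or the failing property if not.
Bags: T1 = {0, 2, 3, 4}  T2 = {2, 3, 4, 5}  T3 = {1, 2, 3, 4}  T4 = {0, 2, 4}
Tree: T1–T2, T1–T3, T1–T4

A tree decomposition must satisfy three properties: every vertex lies in some bag; for every edge, both endpoints lie together in some bag; and for every vertex, the bags containing it form a connected subtree. Here vertex 6 appears in no bag, so the decomposition is invalid.

No — vertex 6 appears in no bag.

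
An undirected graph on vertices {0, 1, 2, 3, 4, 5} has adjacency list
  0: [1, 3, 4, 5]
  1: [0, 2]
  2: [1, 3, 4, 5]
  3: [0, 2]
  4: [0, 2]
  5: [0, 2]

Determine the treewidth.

2

A width-2 tree decomposition is:
Bags: B1 = {0, 2, 4}  B2 = {0, 2, 3}  B3 = {0, 2, 5}  B4 = {0, 1, 2}
Tree: B1–B2, B2–B3, B3–B4
Every bag has size at most 3, so the width is 3 − 1 = 2 and tw(G) ≤ 2. Since 2–4–0–3–2 is a cycle in G, G is not acyclic. Forests are exactly the graphs of treewidth ≤ 1, so tw(G) ≥ 2. Combining the bounds, tw(G) = 2.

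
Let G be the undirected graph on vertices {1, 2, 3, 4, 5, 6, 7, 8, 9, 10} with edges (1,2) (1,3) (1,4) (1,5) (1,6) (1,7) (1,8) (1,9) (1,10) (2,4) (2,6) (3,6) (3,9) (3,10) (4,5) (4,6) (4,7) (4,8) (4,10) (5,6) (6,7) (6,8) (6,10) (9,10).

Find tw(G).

A width-3 tree decomposition is:
Bags: B1 = {1, 4, 6, 10}  B2 = {1, 4, 5, 6}  B3 = {1, 3, 6, 10}  B4 = {1, 3, 9, 10}  B5 = {1, 4, 6, 7}  B6 = {1, 4, 6, 8}  B7 = {1, 2, 4, 6}
Tree: B1–B2, B1–B3, B3–B4, B1–B5, B2–B6, B2–B7
Each bag holds 4 vertices, so the decomposition has width 3, which upper-bounds the treewidth. For the lower bound, the 4 vertices {1, 3, 9, 10} are pairwise adjacent, and any tree decomposition puts a clique entirely inside one bag — forcing width ≥ 3. The upper and lower bounds meet at 3, so that is the treewidth.

3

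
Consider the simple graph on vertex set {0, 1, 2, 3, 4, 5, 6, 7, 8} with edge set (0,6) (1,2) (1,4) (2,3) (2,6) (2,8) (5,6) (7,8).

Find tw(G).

1

A width-1 tree decomposition is:
Bags: B1 = {2, 8}  B2 = {2, 6}  B3 = {7, 8}  B4 = {1, 2}  B5 = {5, 6}  B6 = {0, 6}  B7 = {2, 3}  B8 = {1, 4}
Tree: B1–B2, B1–B3, B2–B4, B2–B5, B2–B6, B2–B7, B4–B8
Each bag holds 2 vertices, so the decomposition has width 1, which upper-bounds the treewidth. Since G has at least one edge (e.g. 8–2), it is not an edgeless graph, so tw(G) ≥ 1. Hence tw(G) = 1 exactly.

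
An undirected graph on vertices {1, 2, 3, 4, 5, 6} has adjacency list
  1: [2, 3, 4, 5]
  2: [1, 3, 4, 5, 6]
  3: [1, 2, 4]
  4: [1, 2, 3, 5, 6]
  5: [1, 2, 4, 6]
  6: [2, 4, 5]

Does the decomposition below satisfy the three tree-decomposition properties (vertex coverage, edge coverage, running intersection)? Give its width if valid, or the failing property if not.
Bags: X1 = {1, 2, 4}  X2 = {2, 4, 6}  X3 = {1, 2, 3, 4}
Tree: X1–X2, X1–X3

No — vertex 5 appears in no bag.

A tree decomposition must satisfy three properties: every vertex lies in some bag; for every edge, both endpoints lie together in some bag; and for every vertex, the bags containing it form a connected subtree. Here vertex 5 appears in no bag, so the decomposition is invalid.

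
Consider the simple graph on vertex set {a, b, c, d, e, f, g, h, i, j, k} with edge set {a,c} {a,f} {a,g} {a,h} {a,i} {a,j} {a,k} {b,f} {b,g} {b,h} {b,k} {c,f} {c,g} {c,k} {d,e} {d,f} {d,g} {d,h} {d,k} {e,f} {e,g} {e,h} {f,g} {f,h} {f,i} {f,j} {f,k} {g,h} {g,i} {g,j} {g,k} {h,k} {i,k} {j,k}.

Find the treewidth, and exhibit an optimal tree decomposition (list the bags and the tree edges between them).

Treewidth 4.
Bags: B1 = {a, f, g, h, k}  B2 = {a, f, g, j, k}  B3 = {a, c, f, g, k}  B4 = {b, f, g, h, k}  B5 = {d, f, g, h, k}  B6 = {a, f, g, i, k}  B7 = {d, e, f, g, h}
Tree: B1–B2, B1–B3, B1–B4, B4–B5, B2–B6, B5–B7

Every bag has size at most 5, so the width is 5 − 1 = 4 and tw(G) ≤ 4. For the lower bound, the 5 vertices {d, e, f, g, h} are pairwise adjacent, and any tree decomposition puts a clique entirely inside one bag — forcing width ≥ 4. Hence tw(G) = 4 exactly.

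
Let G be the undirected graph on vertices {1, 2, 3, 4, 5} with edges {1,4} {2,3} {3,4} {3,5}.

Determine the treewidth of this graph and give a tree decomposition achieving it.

Treewidth 1.
One optimal decomposition is:
Bags: B1 = {3, 4}  B2 = {1, 4}  B3 = {3, 5}  B4 = {2, 3}
Tree: B1–B2, B1–B3, B3–B4

The largest bag has 2 vertices, giving width 1; this decomposition certifies tw(G) ≤ 1. Since G has at least one edge (e.g. 4–3), it is not an edgeless graph, so tw(G) ≥ 1. Combining the bounds, tw(G) = 1.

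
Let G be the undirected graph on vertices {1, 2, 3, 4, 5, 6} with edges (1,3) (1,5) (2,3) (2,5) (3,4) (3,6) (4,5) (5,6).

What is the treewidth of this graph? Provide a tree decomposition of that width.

Treewidth 2.
One such decomposition:
Bags: B1 = {2, 3, 5}  B2 = {3, 5, 6}  B3 = {1, 3, 5}  B4 = {3, 4, 5}
Tree: B1–B2, B2–B3, B3–B4

Every bag has size at most 3, so the width is 3 − 1 = 2 and tw(G) ≤ 2. The edges 3–2–5–6–3 form a cycle, so G is not a tree and its treewidth is at least 2. Therefore the treewidth is 2.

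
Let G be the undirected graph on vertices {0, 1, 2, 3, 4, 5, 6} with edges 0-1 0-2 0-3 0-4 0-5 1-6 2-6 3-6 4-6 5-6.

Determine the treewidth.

2

A width-2 tree decomposition is:
Bags: B1 = {0, 5, 6}  B2 = {0, 3, 6}  B3 = {0, 1, 6}  B4 = {0, 4, 6}  B5 = {0, 2, 6}
Tree: B1–B2, B2–B3, B3–B4, B4–B5
The largest bag has 3 vertices, giving width 2; this decomposition certifies tw(G) ≤ 2. Since 0–5–6–3–0 is a cycle in G, G is not acyclic. Forests are exactly the graphs of treewidth ≤ 1, so tw(G) ≥ 2. Hence tw(G) = 2 exactly.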